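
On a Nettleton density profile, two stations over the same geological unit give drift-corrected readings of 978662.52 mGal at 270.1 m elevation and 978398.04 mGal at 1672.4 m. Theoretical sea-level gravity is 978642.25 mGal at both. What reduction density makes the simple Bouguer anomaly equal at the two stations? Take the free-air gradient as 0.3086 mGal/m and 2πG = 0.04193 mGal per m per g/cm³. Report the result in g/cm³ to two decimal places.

2.86

Δg_obs = 978398.04 − 978662.52 = -264.48 mGal over Δh = 1672.4 − 270.1 = 1402.3 m
Equal Bouguer anomalies ⇒ Δg_obs + (0.3086 − 0.04193ρ)·Δh = 0
0.3086 − 0.04193ρ = −Δg_obs/Δh = 0.18860
ρ = (0.3086 − 0.18860) / 0.04193 = 2.86 g/cm³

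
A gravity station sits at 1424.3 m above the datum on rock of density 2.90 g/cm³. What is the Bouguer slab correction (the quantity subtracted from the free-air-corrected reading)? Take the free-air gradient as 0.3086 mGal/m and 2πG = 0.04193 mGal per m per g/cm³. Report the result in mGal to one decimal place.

Bouguer slab correction = 0.04193 × 2.90 × 1424.3 = 173.2 mGal

173.2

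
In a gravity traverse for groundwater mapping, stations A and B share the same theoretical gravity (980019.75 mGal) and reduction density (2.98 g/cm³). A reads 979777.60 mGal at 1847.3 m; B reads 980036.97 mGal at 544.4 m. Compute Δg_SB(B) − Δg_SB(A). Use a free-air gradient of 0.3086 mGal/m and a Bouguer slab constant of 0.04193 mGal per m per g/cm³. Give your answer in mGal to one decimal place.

20.1

Δg_SB(A) = 979777.60 − 980019.75 + 0.3086×1847.3 − 0.04193×2.98×1847.3 = 97.10 mGal
Δg_SB(B) = 980036.97 − 980019.75 + 0.3086×544.4 − 0.04193×2.98×544.4 = 117.20 mGal
Difference = 117.20 − (97.10) = 20.10 mGal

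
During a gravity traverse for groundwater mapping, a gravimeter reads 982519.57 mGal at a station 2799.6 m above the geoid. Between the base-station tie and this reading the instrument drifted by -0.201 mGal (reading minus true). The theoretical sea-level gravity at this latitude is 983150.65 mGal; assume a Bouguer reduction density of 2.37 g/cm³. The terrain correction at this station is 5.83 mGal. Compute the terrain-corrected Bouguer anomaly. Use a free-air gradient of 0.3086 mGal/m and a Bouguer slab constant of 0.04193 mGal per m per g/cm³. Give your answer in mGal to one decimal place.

-39.3

Drift-corrected reading = 982519.57 − (-0.201) = 982519.771 mGal
Free-air correction = 0.3086 × 2799.6 = 863.96 mGal
Free-air anomaly = 982519.771 − 983150.65 + (863.96) = 233.081 mGal
Bouguer slab correction = 0.04193 × 2.37 × 2799.6 = 278.21 mGal
Simple Bouguer anomaly = 233.081 − (278.21) = -45.129 mGal
Complete Bouguer anomaly = -45.129 + 5.83 = -39.299 mGal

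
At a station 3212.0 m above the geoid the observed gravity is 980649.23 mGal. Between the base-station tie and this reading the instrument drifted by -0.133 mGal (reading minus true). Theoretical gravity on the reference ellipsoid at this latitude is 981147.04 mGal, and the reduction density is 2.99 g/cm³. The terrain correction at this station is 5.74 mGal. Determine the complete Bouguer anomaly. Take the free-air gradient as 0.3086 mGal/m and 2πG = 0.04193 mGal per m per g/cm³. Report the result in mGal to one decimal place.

96.6

Drift-corrected reading = 980649.23 − (-0.133) = 980649.363 mGal
Free-air correction = 0.3086 × 3212.0 = 991.22 mGal
Free-air anomaly = 980649.363 − 981147.04 + (991.22) = 493.543 mGal
Bouguer slab correction = 0.04193 × 2.99 × 3212.0 = 402.69 mGal
Simple Bouguer anomaly = 493.543 − (402.69) = 90.853 mGal
Complete Bouguer anomaly = 90.853 + 5.74 = 96.593 mGal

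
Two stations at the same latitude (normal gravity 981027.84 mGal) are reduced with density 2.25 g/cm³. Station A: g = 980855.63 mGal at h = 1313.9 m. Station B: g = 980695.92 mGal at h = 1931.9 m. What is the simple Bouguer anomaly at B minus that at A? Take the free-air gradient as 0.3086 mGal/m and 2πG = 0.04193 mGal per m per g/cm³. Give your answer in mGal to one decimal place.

Δg_SB(A) = 980855.63 − 981027.84 + 0.3086×1313.9 − 0.04193×2.25×1313.9 = 109.30 mGal
Δg_SB(B) = 980695.92 − 981027.84 + 0.3086×1931.9 − 0.04193×2.25×1931.9 = 82.00 mGal
Difference = 82.00 − (109.30) = -27.30 mGal

-27.3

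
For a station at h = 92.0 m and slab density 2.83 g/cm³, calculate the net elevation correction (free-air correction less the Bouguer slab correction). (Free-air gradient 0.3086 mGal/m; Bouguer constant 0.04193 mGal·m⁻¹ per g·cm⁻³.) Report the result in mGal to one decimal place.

17.5

Combined gradient = 0.3086 − 0.04193 × 2.83 = 0.1899381 mGal/m
Combined elevation correction = 0.1899381 × 92.0 = 17.5 mGal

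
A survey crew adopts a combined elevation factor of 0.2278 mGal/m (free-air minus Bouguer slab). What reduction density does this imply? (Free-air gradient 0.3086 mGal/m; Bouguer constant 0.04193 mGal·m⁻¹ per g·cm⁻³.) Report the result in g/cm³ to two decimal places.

0.2278 = 0.3086 − 0.04193 × ρ
ρ = (0.3086 − 0.2278) / 0.04193 = 1.93 g/cm³

1.93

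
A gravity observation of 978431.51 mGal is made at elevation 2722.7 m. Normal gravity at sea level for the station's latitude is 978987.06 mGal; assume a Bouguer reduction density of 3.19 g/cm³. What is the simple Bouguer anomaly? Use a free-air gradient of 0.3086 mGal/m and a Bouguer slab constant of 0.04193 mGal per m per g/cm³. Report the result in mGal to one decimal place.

-79.5

Free-air correction = 0.3086 × 2722.7 = 840.23 mGal
Free-air anomaly = 978431.51 − 978987.06 + (840.23) = 284.68 mGal
Bouguer slab correction = 0.04193 × 3.19 × 2722.7 = 364.18 mGal
Simple Bouguer anomaly = 284.68 − (364.18) = -79.50 mGal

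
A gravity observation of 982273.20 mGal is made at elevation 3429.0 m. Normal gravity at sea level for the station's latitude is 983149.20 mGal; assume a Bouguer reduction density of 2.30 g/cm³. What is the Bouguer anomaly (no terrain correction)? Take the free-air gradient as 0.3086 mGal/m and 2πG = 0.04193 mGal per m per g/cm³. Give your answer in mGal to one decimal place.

Free-air correction = 0.3086 × 3429.0 = 1058.19 mGal
Free-air anomaly = 982273.20 − 983149.20 + (1058.19) = 182.19 mGal
Bouguer slab correction = 0.04193 × 2.30 × 3429.0 = 330.69 mGal
Simple Bouguer anomaly = 182.19 − (330.69) = -148.50 mGal

-148.5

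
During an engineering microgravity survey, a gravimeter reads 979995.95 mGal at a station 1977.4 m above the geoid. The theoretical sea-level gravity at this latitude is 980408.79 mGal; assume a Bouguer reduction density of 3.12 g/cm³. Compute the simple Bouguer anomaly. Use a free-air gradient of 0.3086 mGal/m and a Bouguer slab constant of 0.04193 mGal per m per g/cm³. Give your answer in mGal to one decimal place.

Free-air correction = 0.3086 × 1977.4 = 610.23 mGal
Free-air anomaly = 979995.95 − 980408.79 + (610.23) = 197.39 mGal
Bouguer slab correction = 0.04193 × 3.12 × 1977.4 = 258.69 mGal
Simple Bouguer anomaly = 197.39 − (258.69) = -61.30 mGal

-61.3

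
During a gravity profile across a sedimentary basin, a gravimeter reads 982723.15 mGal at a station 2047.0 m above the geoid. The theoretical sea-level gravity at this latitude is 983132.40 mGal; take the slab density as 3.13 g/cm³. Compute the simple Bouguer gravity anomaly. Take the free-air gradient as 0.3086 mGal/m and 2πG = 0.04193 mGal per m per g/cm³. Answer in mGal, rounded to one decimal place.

Free-air correction = 0.3086 × 2047.0 = 631.70 mGal
Free-air anomaly = 982723.15 − 983132.40 + (631.70) = 222.45 mGal
Bouguer slab correction = 0.04193 × 3.13 × 2047.0 = 268.65 mGal
Simple Bouguer anomaly = 222.45 − (268.65) = -46.20 mGal

-46.2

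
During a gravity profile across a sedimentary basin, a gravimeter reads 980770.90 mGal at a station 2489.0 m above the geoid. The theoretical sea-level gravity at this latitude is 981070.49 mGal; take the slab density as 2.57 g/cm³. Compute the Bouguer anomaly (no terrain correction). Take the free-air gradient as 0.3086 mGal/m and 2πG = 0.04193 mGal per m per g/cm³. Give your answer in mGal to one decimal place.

Free-air correction = 0.3086 × 2489.0 = 768.11 mGal
Free-air anomaly = 980770.90 − 981070.49 + (768.11) = 468.52 mGal
Bouguer slab correction = 0.04193 × 2.57 × 2489.0 = 268.21 mGal
Simple Bouguer anomaly = 468.52 − (268.21) = 200.31 mGal

200.3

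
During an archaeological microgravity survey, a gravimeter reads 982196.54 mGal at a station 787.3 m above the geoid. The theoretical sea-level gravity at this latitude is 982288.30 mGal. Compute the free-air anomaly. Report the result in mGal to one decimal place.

151.2

Free-air correction = 0.3086 × 787.3 = 242.96 mGal
Free-air anomaly = 982196.54 − 982288.30 + (242.96) = 151.20 mGal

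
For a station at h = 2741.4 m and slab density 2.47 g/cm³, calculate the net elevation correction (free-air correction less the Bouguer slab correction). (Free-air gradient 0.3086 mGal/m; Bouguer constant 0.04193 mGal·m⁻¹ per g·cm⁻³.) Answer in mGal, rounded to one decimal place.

Combined gradient = 0.3086 − 0.04193 × 2.47 = 0.2050329 mGal/m
Combined elevation correction = 0.2050329 × 2741.4 = 562.1 mGal

562.1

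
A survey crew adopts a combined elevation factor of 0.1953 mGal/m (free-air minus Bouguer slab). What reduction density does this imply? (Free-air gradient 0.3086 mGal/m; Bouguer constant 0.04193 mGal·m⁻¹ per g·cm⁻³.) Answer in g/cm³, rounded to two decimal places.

0.1953 = 0.3086 − 0.04193 × ρ
ρ = (0.3086 − 0.1953) / 0.04193 = 2.70 g/cm³

2.70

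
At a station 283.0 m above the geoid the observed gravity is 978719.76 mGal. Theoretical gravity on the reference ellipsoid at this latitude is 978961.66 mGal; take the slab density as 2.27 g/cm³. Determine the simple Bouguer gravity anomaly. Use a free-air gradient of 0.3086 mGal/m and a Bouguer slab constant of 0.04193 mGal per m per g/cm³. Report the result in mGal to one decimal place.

-181.5

Free-air correction = 0.3086 × 283.0 = 87.33 mGal
Free-air anomaly = 978719.76 − 978961.66 + (87.33) = -154.57 mGal
Bouguer slab correction = 0.04193 × 2.27 × 283.0 = 26.94 mGal
Simple Bouguer anomaly = -154.57 − (26.94) = -181.51 mGal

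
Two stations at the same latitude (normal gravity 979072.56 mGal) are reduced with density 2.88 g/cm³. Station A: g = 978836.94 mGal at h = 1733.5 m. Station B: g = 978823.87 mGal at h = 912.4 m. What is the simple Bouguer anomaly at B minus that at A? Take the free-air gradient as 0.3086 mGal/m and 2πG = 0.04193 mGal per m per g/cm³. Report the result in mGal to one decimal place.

Δg_SB(A) = 978836.94 − 979072.56 + 0.3086×1733.5 − 0.04193×2.88×1733.5 = 90.00 mGal
Δg_SB(B) = 978823.87 − 979072.56 + 0.3086×912.4 − 0.04193×2.88×912.4 = -77.30 mGal
Difference = -77.30 − (90.00) = -167.30 mGal

-167.3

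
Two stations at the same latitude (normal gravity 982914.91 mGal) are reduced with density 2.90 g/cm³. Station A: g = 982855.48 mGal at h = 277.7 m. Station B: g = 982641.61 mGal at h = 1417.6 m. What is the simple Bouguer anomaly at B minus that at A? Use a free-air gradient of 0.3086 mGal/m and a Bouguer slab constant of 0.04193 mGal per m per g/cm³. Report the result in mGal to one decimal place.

-0.7

Δg_SB(A) = 982855.48 − 982914.91 + 0.3086×277.7 − 0.04193×2.90×277.7 = -7.50 mGal
Δg_SB(B) = 982641.61 − 982914.91 + 0.3086×1417.6 − 0.04193×2.90×1417.6 = -8.20 mGal
Difference = -8.20 − (-7.50) = -0.70 mGal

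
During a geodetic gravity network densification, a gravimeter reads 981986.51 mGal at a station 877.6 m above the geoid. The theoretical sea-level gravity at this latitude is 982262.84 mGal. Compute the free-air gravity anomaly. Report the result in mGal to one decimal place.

Free-air correction = 0.3086 × 877.6 = 270.83 mGal
Free-air anomaly = 981986.51 − 982262.84 + (270.83) = -5.50 mGal

-5.5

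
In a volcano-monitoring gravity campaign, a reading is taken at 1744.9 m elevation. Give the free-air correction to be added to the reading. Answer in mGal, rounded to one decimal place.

Free-air correction = 0.3086 × 1744.9 = 538.5 mGal

538.5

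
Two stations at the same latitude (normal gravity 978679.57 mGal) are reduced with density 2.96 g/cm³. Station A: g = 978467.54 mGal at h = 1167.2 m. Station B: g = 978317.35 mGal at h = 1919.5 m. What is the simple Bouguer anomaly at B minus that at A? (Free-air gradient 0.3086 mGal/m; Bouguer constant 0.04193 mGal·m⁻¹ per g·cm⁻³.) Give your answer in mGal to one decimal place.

Δg_SB(A) = 978467.54 − 978679.57 + 0.3086×1167.2 − 0.04193×2.96×1167.2 = 3.30 mGal
Δg_SB(B) = 978317.35 − 978679.57 + 0.3086×1919.5 − 0.04193×2.96×1919.5 = -8.10 mGal
Difference = -8.10 − (3.30) = -11.40 mGal

-11.4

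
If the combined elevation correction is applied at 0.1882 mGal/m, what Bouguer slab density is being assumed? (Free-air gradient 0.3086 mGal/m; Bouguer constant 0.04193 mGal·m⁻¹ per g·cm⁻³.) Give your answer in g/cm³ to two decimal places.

2.87

0.1882 = 0.3086 − 0.04193 × ρ
ρ = (0.3086 − 0.1882) / 0.04193 = 2.87 g/cm³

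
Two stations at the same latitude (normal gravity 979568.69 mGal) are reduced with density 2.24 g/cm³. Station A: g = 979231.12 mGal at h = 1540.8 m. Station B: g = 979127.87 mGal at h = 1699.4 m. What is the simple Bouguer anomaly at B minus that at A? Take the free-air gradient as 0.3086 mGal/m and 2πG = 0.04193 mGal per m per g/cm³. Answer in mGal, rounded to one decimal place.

Δg_SB(A) = 979231.12 − 979568.69 + 0.3086×1540.8 − 0.04193×2.24×1540.8 = -6.80 mGal
Δg_SB(B) = 979127.87 − 979568.69 + 0.3086×1699.4 − 0.04193×2.24×1699.4 = -76.00 mGal
Difference = -76.00 − (-6.80) = -69.20 mGal

-69.2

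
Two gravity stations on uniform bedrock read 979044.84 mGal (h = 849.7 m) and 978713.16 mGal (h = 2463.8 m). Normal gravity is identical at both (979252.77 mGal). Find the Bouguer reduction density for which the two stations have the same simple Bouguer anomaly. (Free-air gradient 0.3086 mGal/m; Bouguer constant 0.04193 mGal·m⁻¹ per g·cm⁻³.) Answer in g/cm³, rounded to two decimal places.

2.46

Δg_obs = 978713.16 − 979044.84 = -331.68 mGal over Δh = 2463.8 − 849.7 = 1614.1 m
Equal Bouguer anomalies ⇒ Δg_obs + (0.3086 − 0.04193ρ)·Δh = 0
0.3086 − 0.04193ρ = −Δg_obs/Δh = 0.20549
ρ = (0.3086 − 0.20549) / 0.04193 = 2.46 g/cm³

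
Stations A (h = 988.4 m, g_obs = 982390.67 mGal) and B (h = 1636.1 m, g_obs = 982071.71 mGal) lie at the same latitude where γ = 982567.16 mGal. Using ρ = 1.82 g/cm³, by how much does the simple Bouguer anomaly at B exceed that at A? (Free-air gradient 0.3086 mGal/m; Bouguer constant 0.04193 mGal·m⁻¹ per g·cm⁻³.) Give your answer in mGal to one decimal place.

Δg_SB(A) = 982390.67 − 982567.16 + 0.3086×988.4 − 0.04193×1.82×988.4 = 53.10 mGal
Δg_SB(B) = 982071.71 − 982567.16 + 0.3086×1636.1 − 0.04193×1.82×1636.1 = -115.40 mGal
Difference = -115.40 − (53.10) = -168.50 mGal

-168.5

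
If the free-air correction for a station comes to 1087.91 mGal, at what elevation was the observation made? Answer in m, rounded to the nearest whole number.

3525

h = 1087.91 / 0.3086 = 3525.31 m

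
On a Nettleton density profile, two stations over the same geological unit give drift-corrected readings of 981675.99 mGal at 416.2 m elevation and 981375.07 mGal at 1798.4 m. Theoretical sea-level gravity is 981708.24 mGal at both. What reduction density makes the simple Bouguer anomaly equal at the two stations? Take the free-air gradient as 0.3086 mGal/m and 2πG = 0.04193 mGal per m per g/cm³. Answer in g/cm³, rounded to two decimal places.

2.17

Δg_obs = 981375.07 − 981675.99 = -300.92 mGal over Δh = 1798.4 − 416.2 = 1382.2 m
Equal Bouguer anomalies ⇒ Δg_obs + (0.3086 − 0.04193ρ)·Δh = 0
0.3086 − 0.04193ρ = −Δg_obs/Δh = 0.21771
ρ = (0.3086 − 0.21771) / 0.04193 = 2.17 g/cm³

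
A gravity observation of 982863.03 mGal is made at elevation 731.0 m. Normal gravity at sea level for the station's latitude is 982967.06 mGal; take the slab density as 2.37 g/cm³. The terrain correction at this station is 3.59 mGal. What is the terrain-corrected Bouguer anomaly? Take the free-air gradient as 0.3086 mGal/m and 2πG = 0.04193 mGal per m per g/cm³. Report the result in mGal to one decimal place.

Free-air correction = 0.3086 × 731.0 = 225.59 mGal
Free-air anomaly = 982863.03 − 982967.06 + (225.59) = 121.56 mGal
Bouguer slab correction = 0.04193 × 2.37 × 731.0 = 72.64 mGal
Simple Bouguer anomaly = 121.56 − (72.64) = 48.92 mGal
Complete Bouguer anomaly = 48.92 + 3.59 = 52.51 mGal

52.5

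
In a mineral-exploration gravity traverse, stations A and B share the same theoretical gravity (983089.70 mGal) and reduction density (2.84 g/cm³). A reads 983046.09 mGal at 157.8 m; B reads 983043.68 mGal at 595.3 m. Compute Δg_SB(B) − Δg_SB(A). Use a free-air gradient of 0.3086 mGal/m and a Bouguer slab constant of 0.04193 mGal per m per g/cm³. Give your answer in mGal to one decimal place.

Δg_SB(A) = 983046.09 − 983089.70 + 0.3086×157.8 − 0.04193×2.84×157.8 = -13.70 mGal
Δg_SB(B) = 983043.68 − 983089.70 + 0.3086×595.3 − 0.04193×2.84×595.3 = 66.80 mGal
Difference = 66.80 − (-13.70) = 80.50 mGal

80.5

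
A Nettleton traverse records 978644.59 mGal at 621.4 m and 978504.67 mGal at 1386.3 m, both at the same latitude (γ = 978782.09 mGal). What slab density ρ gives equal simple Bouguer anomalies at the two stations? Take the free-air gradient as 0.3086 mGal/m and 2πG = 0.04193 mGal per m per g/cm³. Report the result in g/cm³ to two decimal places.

3.00

Δg_obs = 978504.67 − 978644.59 = -139.92 mGal over Δh = 1386.3 − 621.4 = 764.9 m
Equal Bouguer anomalies ⇒ Δg_obs + (0.3086 − 0.04193ρ)·Δh = 0
0.3086 − 0.04193ρ = −Δg_obs/Δh = 0.18293
ρ = (0.3086 − 0.18293) / 0.04193 = 3.00 g/cm³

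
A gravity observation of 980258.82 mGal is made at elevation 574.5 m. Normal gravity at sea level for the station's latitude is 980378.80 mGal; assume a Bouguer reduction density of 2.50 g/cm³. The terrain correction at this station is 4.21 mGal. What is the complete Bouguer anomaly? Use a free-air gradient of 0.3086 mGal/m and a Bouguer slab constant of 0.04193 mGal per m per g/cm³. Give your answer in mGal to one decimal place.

1.3

Free-air correction = 0.3086 × 574.5 = 177.29 mGal
Free-air anomaly = 980258.82 − 980378.80 + (177.29) = 57.31 mGal
Bouguer slab correction = 0.04193 × 2.50 × 574.5 = 60.22 mGal
Simple Bouguer anomaly = 57.31 − (60.22) = -2.91 mGal
Complete Bouguer anomaly = -2.91 + 4.21 = 1.30 mGal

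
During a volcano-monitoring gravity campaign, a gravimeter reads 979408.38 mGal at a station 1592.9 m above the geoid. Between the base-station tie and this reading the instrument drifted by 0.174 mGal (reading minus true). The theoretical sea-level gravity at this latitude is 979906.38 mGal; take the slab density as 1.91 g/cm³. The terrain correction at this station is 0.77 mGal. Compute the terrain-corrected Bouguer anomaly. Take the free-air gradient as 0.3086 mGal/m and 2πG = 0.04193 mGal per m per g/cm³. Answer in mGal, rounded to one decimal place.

-133.4

Drift-corrected reading = 979408.38 − (0.174) = 979408.206 mGal
Free-air correction = 0.3086 × 1592.9 = 491.57 mGal
Free-air anomaly = 979408.206 − 979906.38 + (491.57) = -6.604 mGal
Bouguer slab correction = 0.04193 × 1.91 × 1592.9 = 127.57 mGal
Simple Bouguer anomaly = -6.604 − (127.57) = -134.174 mGal
Complete Bouguer anomaly = -134.174 + 0.77 = -133.404 mGal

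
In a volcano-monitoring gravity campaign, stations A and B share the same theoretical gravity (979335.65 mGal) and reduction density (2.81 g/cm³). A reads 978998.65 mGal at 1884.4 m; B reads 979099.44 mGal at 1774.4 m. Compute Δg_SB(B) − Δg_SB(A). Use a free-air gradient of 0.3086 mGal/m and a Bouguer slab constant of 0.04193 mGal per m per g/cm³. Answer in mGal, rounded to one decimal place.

79.8

Δg_SB(A) = 978998.65 − 979335.65 + 0.3086×1884.4 − 0.04193×2.81×1884.4 = 22.50 mGal
Δg_SB(B) = 979099.44 − 979335.65 + 0.3086×1774.4 − 0.04193×2.81×1774.4 = 102.30 mGal
Difference = 102.30 − (22.50) = 79.80 mGal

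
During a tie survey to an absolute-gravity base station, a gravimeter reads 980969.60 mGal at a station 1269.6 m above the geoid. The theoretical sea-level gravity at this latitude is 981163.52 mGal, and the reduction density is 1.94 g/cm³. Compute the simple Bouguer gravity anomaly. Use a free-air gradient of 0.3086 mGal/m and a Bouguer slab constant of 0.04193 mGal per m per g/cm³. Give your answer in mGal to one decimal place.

94.6

Free-air correction = 0.3086 × 1269.6 = 391.80 mGal
Free-air anomaly = 980969.60 − 981163.52 + (391.80) = 197.88 mGal
Bouguer slab correction = 0.04193 × 1.94 × 1269.6 = 103.27 mGal
Simple Bouguer anomaly = 197.88 − (103.27) = 94.61 mGal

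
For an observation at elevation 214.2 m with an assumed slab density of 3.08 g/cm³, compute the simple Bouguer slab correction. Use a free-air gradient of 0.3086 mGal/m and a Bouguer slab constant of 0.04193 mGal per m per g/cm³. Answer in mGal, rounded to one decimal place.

27.7

Bouguer slab correction = 0.04193 × 3.08 × 214.2 = 27.7 mGal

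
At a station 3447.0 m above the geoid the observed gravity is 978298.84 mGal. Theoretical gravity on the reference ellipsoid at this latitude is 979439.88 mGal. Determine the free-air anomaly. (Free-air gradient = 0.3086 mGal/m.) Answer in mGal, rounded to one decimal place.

Free-air correction = 0.3086 × 3447.0 = 1063.74 mGal
Free-air anomaly = 978298.84 − 979439.88 + (1063.74) = -77.30 mGal

-77.3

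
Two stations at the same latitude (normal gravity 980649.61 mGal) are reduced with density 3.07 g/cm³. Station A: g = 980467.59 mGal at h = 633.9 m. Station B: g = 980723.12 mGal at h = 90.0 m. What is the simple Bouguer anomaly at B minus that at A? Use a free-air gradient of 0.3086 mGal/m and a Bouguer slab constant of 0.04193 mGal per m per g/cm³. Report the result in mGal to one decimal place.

Δg_SB(A) = 980467.59 − 980649.61 + 0.3086×633.9 − 0.04193×3.07×633.9 = -68.00 mGal
Δg_SB(B) = 980723.12 − 980649.61 + 0.3086×90.0 − 0.04193×3.07×90.0 = 89.70 mGal
Difference = 89.70 − (-68.00) = 157.70 mGal

157.7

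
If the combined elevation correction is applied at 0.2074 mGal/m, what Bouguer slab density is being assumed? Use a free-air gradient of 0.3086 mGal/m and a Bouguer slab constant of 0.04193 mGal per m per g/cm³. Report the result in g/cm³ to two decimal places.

0.2074 = 0.3086 − 0.04193 × ρ
ρ = (0.3086 − 0.2074) / 0.04193 = 2.41 g/cm³

2.41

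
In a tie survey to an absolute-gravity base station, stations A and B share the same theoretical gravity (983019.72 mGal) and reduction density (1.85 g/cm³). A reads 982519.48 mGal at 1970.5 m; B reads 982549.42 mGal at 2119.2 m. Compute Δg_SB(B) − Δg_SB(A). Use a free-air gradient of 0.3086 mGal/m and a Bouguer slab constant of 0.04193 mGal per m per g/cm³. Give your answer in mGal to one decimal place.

64.3

Δg_SB(A) = 982519.48 − 983019.72 + 0.3086×1970.5 − 0.04193×1.85×1970.5 = -45.00 mGal
Δg_SB(B) = 982549.42 − 983019.72 + 0.3086×2119.2 − 0.04193×1.85×2119.2 = 19.30 mGal
Difference = 19.30 − (-45.00) = 64.30 mGal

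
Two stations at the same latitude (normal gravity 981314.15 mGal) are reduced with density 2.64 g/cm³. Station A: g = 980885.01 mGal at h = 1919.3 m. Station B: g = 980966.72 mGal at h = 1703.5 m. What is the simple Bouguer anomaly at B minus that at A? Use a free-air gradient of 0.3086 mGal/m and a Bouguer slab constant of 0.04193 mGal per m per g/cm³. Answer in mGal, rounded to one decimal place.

39.0

Δg_SB(A) = 980885.01 − 981314.15 + 0.3086×1919.3 − 0.04193×2.64×1919.3 = -49.30 mGal
Δg_SB(B) = 980966.72 − 981314.15 + 0.3086×1703.5 − 0.04193×2.64×1703.5 = -10.30 mGal
Difference = -10.30 − (-49.30) = 39.00 mGal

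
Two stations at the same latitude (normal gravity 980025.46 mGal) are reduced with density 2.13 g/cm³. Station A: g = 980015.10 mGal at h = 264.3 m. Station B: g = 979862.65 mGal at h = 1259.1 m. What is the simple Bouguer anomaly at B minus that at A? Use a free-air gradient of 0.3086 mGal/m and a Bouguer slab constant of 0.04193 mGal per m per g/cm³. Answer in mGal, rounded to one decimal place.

Δg_SB(A) = 980015.10 − 980025.46 + 0.3086×264.3 − 0.04193×2.13×264.3 = 47.60 mGal
Δg_SB(B) = 979862.65 − 980025.46 + 0.3086×1259.1 − 0.04193×2.13×1259.1 = 113.30 mGal
Difference = 113.30 − (47.60) = 65.70 mGal

65.7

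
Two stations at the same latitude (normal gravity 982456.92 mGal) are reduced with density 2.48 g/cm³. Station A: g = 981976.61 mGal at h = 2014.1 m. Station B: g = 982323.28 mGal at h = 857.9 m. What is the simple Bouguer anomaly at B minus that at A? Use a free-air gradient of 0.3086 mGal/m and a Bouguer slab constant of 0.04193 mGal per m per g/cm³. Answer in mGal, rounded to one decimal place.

110.1

Δg_SB(A) = 981976.61 − 982456.92 + 0.3086×2014.1 − 0.04193×2.48×2014.1 = -68.20 mGal
Δg_SB(B) = 982323.28 − 982456.92 + 0.3086×857.9 − 0.04193×2.48×857.9 = 41.90 mGal
Difference = 41.90 − (-68.20) = 110.10 mGal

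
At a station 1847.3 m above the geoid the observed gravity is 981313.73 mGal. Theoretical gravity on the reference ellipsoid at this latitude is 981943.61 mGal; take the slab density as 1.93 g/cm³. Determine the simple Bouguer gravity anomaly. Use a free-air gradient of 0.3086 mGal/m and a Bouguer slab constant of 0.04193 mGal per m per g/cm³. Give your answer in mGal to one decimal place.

-209.3

Free-air correction = 0.3086 × 1847.3 = 570.08 mGal
Free-air anomaly = 981313.73 − 981943.61 + (570.08) = -59.80 mGal
Bouguer slab correction = 0.04193 × 1.93 × 1847.3 = 149.49 mGal
Simple Bouguer anomaly = -59.80 − (149.49) = -209.29 mGal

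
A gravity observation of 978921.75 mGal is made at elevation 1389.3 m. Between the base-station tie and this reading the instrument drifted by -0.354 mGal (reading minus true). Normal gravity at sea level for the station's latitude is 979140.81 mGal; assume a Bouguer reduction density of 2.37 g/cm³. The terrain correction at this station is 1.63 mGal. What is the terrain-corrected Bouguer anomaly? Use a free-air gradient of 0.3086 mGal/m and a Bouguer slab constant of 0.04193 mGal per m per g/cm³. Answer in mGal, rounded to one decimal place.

Drift-corrected reading = 978921.75 − (-0.354) = 978922.104 mGal
Free-air correction = 0.3086 × 1389.3 = 428.74 mGal
Free-air anomaly = 978922.104 − 979140.81 + (428.74) = 210.034 mGal
Bouguer slab correction = 0.04193 × 2.37 × 1389.3 = 138.06 mGal
Simple Bouguer anomaly = 210.034 − (138.06) = 71.974 mGal
Complete Bouguer anomaly = 71.974 + 1.63 = 73.604 mGal

73.6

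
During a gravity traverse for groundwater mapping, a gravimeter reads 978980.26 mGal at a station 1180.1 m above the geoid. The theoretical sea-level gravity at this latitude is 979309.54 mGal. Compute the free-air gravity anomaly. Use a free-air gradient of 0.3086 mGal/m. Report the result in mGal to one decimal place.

34.9

Free-air correction = 0.3086 × 1180.1 = 364.18 mGal
Free-air anomaly = 978980.26 − 979309.54 + (364.18) = 34.90 mGal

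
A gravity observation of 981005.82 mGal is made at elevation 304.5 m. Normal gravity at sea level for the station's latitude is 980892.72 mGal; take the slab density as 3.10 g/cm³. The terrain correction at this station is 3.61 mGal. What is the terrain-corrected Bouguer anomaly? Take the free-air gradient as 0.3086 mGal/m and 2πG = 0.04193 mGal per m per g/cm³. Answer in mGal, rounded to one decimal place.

Free-air correction = 0.3086 × 304.5 = 93.97 mGal
Free-air anomaly = 981005.82 − 980892.72 + (93.97) = 207.07 mGal
Bouguer slab correction = 0.04193 × 3.10 × 304.5 = 39.58 mGal
Simple Bouguer anomaly = 207.07 − (39.58) = 167.49 mGal
Complete Bouguer anomaly = 167.49 + 3.61 = 171.10 mGal

171.1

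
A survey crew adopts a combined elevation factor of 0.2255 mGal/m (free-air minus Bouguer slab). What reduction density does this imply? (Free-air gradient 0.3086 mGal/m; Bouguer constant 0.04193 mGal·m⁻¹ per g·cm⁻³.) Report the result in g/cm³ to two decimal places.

1.98

0.2255 = 0.3086 − 0.04193 × ρ
ρ = (0.3086 − 0.2255) / 0.04193 = 1.98 g/cm³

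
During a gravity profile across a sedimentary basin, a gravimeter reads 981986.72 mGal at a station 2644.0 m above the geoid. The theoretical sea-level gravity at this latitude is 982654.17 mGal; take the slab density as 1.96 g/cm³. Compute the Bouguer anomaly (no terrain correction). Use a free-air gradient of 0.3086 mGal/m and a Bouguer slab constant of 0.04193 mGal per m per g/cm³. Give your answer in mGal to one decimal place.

-68.8

Free-air correction = 0.3086 × 2644.0 = 815.94 mGal
Free-air anomaly = 981986.72 − 982654.17 + (815.94) = 148.49 mGal
Bouguer slab correction = 0.04193 × 1.96 × 2644.0 = 217.29 mGal
Simple Bouguer anomaly = 148.49 − (217.29) = -68.80 mGal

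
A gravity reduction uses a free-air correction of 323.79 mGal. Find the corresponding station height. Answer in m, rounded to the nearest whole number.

1049

h = 323.79 / 0.3086 = 1049.22 m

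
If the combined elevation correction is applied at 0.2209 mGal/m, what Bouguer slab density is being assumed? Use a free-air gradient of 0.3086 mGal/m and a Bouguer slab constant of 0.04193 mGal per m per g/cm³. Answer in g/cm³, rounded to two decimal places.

0.2209 = 0.3086 − 0.04193 × ρ
ρ = (0.3086 − 0.2209) / 0.04193 = 2.09 g/cm³

2.09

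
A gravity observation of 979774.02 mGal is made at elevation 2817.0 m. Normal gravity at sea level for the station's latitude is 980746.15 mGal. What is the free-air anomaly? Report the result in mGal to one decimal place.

-102.8

Free-air correction = 0.3086 × 2817.0 = 869.33 mGal
Free-air anomaly = 979774.02 − 980746.15 + (869.33) = -102.80 mGal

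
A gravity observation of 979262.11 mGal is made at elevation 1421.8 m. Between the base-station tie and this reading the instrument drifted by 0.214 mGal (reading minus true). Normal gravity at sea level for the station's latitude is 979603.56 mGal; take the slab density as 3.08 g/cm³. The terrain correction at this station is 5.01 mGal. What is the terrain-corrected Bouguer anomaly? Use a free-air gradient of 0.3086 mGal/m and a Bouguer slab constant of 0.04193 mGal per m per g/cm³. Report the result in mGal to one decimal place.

-81.5

Drift-corrected reading = 979262.11 − (0.214) = 979261.896 mGal
Free-air correction = 0.3086 × 1421.8 = 438.77 mGal
Free-air anomaly = 979261.896 − 979603.56 + (438.77) = 97.106 mGal
Bouguer slab correction = 0.04193 × 3.08 × 1421.8 = 183.62 mGal
Simple Bouguer anomaly = 97.106 − (183.62) = -86.514 mGal
Complete Bouguer anomaly = -86.514 + 5.01 = -81.504 mGal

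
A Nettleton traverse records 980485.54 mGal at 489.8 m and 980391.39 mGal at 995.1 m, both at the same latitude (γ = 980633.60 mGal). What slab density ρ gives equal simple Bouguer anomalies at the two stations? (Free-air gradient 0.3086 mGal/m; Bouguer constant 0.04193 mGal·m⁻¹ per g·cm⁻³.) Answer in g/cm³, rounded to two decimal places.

2.92

Δg_obs = 980391.39 − 980485.54 = -94.15 mGal over Δh = 995.1 − 489.8 = 505.3 m
Equal Bouguer anomalies ⇒ Δg_obs + (0.3086 − 0.04193ρ)·Δh = 0
0.3086 − 0.04193ρ = −Δg_obs/Δh = 0.18632
ρ = (0.3086 − 0.18632) / 0.04193 = 2.92 g/cm³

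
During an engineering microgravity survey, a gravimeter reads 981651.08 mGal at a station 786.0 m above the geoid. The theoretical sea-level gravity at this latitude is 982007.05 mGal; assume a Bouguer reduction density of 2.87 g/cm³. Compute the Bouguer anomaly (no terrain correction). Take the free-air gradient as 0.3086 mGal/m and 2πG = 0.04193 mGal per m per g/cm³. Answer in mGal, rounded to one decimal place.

Free-air correction = 0.3086 × 786.0 = 242.56 mGal
Free-air anomaly = 981651.08 − 982007.05 + (242.56) = -113.41 mGal
Bouguer slab correction = 0.04193 × 2.87 × 786.0 = 94.59 mGal
Simple Bouguer anomaly = -113.41 − (94.59) = -208.00 mGal

-208.0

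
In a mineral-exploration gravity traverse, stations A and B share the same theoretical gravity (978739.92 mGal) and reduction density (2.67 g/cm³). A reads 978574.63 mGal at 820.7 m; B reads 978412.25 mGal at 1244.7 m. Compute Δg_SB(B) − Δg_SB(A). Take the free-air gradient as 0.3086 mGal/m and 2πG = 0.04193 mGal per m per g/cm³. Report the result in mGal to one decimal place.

Δg_SB(A) = 978574.63 − 978739.92 + 0.3086×820.7 − 0.04193×2.67×820.7 = -3.90 mGal
Δg_SB(B) = 978412.25 − 978739.92 + 0.3086×1244.7 − 0.04193×2.67×1244.7 = -82.90 mGal
Difference = -82.90 − (-3.90) = -79.00 mGal

-79.0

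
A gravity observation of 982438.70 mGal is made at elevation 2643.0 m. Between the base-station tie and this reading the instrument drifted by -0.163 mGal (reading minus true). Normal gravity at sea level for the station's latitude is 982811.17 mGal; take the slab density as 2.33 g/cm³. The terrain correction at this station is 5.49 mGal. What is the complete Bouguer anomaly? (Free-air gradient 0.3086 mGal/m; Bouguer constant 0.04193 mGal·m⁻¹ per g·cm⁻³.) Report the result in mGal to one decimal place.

190.6

Drift-corrected reading = 982438.70 − (-0.163) = 982438.863 mGal
Free-air correction = 0.3086 × 2643.0 = 815.63 mGal
Free-air anomaly = 982438.863 − 982811.17 + (815.63) = 443.323 mGal
Bouguer slab correction = 0.04193 × 2.33 × 2643.0 = 258.21 mGal
Simple Bouguer anomaly = 443.323 − (258.21) = 185.113 mGal
Complete Bouguer anomaly = 185.113 + 5.49 = 190.603 mGal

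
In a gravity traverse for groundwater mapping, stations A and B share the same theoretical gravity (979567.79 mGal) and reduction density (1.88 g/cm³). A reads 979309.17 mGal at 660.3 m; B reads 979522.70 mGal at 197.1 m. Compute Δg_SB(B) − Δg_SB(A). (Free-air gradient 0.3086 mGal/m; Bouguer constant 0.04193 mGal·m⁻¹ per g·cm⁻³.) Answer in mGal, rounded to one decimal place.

Δg_SB(A) = 979309.17 − 979567.79 + 0.3086×660.3 − 0.04193×1.88×660.3 = -106.90 mGal
Δg_SB(B) = 979522.70 − 979567.79 + 0.3086×197.1 − 0.04193×1.88×197.1 = 0.20 mGal
Difference = 0.20 − (-106.90) = 107.10 mGal

107.1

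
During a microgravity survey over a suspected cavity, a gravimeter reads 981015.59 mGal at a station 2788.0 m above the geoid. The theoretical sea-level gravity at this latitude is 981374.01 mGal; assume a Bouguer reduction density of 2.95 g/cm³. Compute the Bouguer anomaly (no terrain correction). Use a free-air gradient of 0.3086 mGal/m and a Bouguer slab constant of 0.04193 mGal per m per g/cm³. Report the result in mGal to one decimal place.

Free-air correction = 0.3086 × 2788.0 = 860.38 mGal
Free-air anomaly = 981015.59 − 981374.01 + (860.38) = 501.96 mGal
Bouguer slab correction = 0.04193 × 2.95 × 2788.0 = 344.86 mGal
Simple Bouguer anomaly = 501.96 − (344.86) = 157.10 mGal

157.1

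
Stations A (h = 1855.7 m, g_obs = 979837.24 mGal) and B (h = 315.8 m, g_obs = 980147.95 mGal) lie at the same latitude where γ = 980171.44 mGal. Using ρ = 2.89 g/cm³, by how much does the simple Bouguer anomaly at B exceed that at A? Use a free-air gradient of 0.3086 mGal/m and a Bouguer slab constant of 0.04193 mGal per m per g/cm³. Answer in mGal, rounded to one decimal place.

22.1

Δg_SB(A) = 979837.24 − 980171.44 + 0.3086×1855.7 − 0.04193×2.89×1855.7 = 13.60 mGal
Δg_SB(B) = 980147.95 − 980171.44 + 0.3086×315.8 − 0.04193×2.89×315.8 = 35.70 mGal
Difference = 35.70 − (13.60) = 22.10 mGal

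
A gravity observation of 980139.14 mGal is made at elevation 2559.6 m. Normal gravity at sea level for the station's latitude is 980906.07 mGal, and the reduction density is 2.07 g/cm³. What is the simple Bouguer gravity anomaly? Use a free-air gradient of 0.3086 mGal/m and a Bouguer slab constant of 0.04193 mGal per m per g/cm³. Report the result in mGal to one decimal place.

-199.2

Free-air correction = 0.3086 × 2559.6 = 789.89 mGal
Free-air anomaly = 980139.14 − 980906.07 + (789.89) = 22.96 mGal
Bouguer slab correction = 0.04193 × 2.07 × 2559.6 = 222.16 mGal
Simple Bouguer anomaly = 22.96 − (222.16) = -199.20 mGal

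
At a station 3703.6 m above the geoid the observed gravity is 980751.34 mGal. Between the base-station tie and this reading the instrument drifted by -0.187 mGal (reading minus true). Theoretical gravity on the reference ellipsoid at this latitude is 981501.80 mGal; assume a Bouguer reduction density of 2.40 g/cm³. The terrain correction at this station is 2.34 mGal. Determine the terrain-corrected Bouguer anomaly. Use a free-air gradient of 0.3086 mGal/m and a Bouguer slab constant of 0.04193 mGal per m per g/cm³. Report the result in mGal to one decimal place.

Drift-corrected reading = 980751.34 − (-0.187) = 980751.527 mGal
Free-air correction = 0.3086 × 3703.6 = 1142.93 mGal
Free-air anomaly = 980751.527 − 981501.80 + (1142.93) = 392.657 mGal
Bouguer slab correction = 0.04193 × 2.40 × 3703.6 = 372.70 mGal
Simple Bouguer anomaly = 392.657 − (372.70) = 19.957 mGal
Complete Bouguer anomaly = 19.957 + 2.34 = 22.297 mGal

22.3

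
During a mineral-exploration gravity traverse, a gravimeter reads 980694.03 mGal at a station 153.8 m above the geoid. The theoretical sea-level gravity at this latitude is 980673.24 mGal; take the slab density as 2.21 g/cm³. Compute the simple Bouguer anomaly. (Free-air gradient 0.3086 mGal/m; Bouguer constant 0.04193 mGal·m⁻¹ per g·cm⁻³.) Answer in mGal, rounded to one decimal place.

Free-air correction = 0.3086 × 153.8 = 47.46 mGal
Free-air anomaly = 980694.03 − 980673.24 + (47.46) = 68.25 mGal
Bouguer slab correction = 0.04193 × 2.21 × 153.8 = 14.25 mGal
Simple Bouguer anomaly = 68.25 − (14.25) = 54.00 mGal

54.0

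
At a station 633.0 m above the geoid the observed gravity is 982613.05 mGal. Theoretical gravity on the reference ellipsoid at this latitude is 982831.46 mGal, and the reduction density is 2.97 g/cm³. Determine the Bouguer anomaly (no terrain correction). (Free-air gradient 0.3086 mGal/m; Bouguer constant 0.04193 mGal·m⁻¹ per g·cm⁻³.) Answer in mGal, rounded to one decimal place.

-101.9

Free-air correction = 0.3086 × 633.0 = 195.34 mGal
Free-air anomaly = 982613.05 − 982831.46 + (195.34) = -23.07 mGal
Bouguer slab correction = 0.04193 × 2.97 × 633.0 = 78.83 mGal
Simple Bouguer anomaly = -23.07 − (78.83) = -101.90 mGal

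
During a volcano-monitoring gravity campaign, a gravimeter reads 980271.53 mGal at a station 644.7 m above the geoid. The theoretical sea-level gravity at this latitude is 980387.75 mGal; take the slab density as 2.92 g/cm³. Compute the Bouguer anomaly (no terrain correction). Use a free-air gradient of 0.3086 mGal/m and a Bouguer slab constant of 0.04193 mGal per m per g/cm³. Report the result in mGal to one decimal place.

3.8

Free-air correction = 0.3086 × 644.7 = 198.95 mGal
Free-air anomaly = 980271.53 − 980387.75 + (198.95) = 82.73 mGal
Bouguer slab correction = 0.04193 × 2.92 × 644.7 = 78.93 mGal
Simple Bouguer anomaly = 82.73 − (78.93) = 3.80 mGal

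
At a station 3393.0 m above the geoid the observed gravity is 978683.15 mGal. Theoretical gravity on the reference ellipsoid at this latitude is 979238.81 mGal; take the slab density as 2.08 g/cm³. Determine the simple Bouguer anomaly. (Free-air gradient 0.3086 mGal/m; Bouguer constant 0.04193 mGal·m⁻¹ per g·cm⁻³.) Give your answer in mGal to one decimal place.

Free-air correction = 0.3086 × 3393.0 = 1047.08 mGal
Free-air anomaly = 978683.15 − 979238.81 + (1047.08) = 491.42 mGal
Bouguer slab correction = 0.04193 × 2.08 × 3393.0 = 295.92 mGal
Simple Bouguer anomaly = 491.42 − (295.92) = 195.50 mGal

195.5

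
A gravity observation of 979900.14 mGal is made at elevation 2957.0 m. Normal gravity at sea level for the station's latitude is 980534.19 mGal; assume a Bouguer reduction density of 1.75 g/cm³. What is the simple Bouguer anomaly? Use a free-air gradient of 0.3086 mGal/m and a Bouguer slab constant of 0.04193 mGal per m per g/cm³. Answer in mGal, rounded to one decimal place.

Free-air correction = 0.3086 × 2957.0 = 912.53 mGal
Free-air anomaly = 979900.14 − 980534.19 + (912.53) = 278.48 mGal
Bouguer slab correction = 0.04193 × 1.75 × 2957.0 = 216.98 mGal
Simple Bouguer anomaly = 278.48 − (216.98) = 61.50 mGal

61.5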